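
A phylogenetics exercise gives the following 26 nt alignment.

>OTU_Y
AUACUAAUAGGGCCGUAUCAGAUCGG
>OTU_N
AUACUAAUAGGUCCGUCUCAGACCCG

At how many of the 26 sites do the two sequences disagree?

Mismatches occur at site 12 (G↔U), site 17 (A↔C), site 23 (U↔C), site 25 (G↔C).
That gives 4 mismatches out of 26 aligned sites, so the Hamming distance is 4.

4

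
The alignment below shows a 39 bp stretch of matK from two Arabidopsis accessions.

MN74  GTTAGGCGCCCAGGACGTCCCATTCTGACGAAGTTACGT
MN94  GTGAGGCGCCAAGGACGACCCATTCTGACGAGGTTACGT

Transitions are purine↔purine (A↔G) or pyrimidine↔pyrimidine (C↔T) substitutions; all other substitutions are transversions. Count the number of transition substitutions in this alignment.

Mismatches occur at site 3 (T↔G, transversion), site 11 (C↔A, transversion), site 18 (T↔A, transversion), site 32 (A↔G, transition).
Of the 4 differences, 1 transition and 3 transversions, so the answer is 1.

1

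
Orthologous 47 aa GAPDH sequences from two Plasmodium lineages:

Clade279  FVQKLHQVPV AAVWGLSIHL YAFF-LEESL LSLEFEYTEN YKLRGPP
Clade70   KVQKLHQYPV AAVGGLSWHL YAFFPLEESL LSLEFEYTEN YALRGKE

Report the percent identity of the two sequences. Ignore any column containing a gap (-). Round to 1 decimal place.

84.8%

Excluding the 1 gap column leaves 46 comparable sites.
Mismatches occur at site 1 (F↔K), site 8 (V↔Y), site 14 (W↔G), site 18 (I↔W), site 42 (K↔A), site 46 (P↔K), site 47 (P↔E).
39 of the 46 comparable sites match, so the percent identity is 39/46 × 100 = 84.8%.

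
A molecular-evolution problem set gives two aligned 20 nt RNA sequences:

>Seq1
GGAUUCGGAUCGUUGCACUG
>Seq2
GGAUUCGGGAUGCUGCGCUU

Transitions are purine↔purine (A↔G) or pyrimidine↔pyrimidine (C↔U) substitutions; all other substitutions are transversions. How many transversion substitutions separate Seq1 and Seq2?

2

The sequences differ at positions 9 (A/G, transition), 10 (U/A, transversion), 11 (C/U, transition), 13 (U/C, transition), 17 (A/G, transition), 20 (G/U, transversion).
Of the 6 differences, 4 transitions and 2 transversions, so the answer is 2.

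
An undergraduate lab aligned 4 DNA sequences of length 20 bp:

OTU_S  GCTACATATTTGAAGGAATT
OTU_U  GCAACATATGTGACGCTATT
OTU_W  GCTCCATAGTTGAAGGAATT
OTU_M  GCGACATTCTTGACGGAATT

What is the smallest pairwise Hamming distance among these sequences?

Pairwise Hamming distances:
  OTU_S vs OTU_U: 5
  OTU_S vs OTU_W: 2
  OTU_S vs OTU_M: 4
  OTU_U vs OTU_W: 7
  OTU_U vs OTU_M: 6
  OTU_W vs OTU_M: 5
The smallest is 2, between OTU_S and OTU_W.

2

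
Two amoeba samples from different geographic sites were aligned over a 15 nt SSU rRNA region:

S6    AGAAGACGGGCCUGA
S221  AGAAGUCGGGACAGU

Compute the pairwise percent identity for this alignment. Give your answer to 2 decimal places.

Differing sites — 6:A/U; 11:C/A; 13:U/A; 15:A/U.
11 of the 15 sites match, so the percent identity is 11/15 × 100 = 73.33%.

73.33%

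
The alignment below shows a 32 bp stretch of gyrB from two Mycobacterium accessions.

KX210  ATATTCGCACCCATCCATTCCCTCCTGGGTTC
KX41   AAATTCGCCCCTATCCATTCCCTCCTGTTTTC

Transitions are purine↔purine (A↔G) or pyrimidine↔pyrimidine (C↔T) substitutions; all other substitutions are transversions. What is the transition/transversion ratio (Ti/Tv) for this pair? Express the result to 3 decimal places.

0.250

Mismatches occur at site 2 (T/A, transversion), site 9 (A/C, transversion), site 12 (C/T, transition), site 28 (G/T, transversion), site 29 (G/T, transversion).
Of the 5 differences, 1 transition and 4 transversions, so Ti/Tv = 1/4 = 0.250.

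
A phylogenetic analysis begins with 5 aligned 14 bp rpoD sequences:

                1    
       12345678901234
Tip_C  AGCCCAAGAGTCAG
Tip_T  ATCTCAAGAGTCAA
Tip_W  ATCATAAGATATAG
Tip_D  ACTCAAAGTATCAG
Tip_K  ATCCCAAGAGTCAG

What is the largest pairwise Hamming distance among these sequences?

Pairwise Hamming distances:
  Tip_C vs Tip_T: 3
  Tip_C vs Tip_W: 6
  Tip_C vs Tip_D: 5
  Tip_C vs Tip_K: 1
  Tip_T vs Tip_W: 6
  Tip_T vs Tip_D: 7
  Tip_T vs Tip_K: 2
  Tip_W vs Tip_D: 8
  Tip_W vs Tip_K: 5
  Tip_D vs Tip_K: 5
The largest is 8, between Tip_W and Tip_D.

8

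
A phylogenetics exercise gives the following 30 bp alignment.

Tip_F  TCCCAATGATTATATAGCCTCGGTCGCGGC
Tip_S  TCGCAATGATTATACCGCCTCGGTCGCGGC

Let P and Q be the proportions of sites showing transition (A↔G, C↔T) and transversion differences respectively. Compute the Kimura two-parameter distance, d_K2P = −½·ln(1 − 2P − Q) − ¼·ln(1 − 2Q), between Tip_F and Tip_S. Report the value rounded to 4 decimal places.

0.1073

Mismatches occur at site 3 (C/G, transversion), site 15 (T/C, transition), site 16 (A/C, transversion).
Of the 3 differences, 1 transition and 2 transversions over 30 sites: P = 1/30 = 0.033333, Q = 2/30 = 0.066667.
d = −0.5·ln(0.866667) − 0.25·ln(0.866666) = −0.5·(-0.143100) − 0.25·(-0.143102) = 0.1073.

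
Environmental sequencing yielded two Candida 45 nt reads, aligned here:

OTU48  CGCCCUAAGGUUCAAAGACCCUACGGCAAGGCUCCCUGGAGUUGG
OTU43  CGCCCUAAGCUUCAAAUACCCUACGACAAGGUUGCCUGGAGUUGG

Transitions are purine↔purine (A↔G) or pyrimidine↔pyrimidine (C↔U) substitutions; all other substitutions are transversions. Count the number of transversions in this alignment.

Mismatches occur at site 10 (G→C, transversion), site 17 (G→U, transversion), site 26 (G→A, transition), site 32 (C→U, transition), site 34 (C→G, transversion).
Of the 5 differences, 2 transitions and 3 transversions, so the answer is 3.

3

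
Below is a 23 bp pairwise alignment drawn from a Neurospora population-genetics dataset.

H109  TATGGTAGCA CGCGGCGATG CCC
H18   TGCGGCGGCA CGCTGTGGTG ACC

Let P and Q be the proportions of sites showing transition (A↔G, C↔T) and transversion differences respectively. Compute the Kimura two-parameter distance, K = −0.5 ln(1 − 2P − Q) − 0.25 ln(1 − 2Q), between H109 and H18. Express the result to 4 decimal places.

Differing sites — 2:A/G (Ti); 3:T/C (Ti); 6:T/C (Ti); 7:A/G (Ti); 14:G/T (Tv); 16:C/T (Ti); 18:A/G (Ti); 21:C/A (Tv).
Of the 8 differences, 6 transitions and 2 transversions over 23 sites: P = 6/23 = 0.260870, Q = 2/23 = 0.086957.
d = −0.5·ln(0.391303) − 0.25·ln(0.826086) = −0.5·(-0.938273) − 0.25·(-0.191056) = 0.5169.

0.5169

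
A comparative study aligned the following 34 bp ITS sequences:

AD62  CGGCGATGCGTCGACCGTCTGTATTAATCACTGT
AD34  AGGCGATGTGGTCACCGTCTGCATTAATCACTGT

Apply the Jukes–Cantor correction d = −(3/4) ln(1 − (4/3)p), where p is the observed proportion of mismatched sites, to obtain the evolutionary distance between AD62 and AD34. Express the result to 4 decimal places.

0.2012

Mismatches occur at site 1 (C→A), site 9 (C→T), site 11 (T→G), site 12 (C→T), site 13 (G→C), site 22 (T→C).
p = 6/34 = 0.176471.
d = −0.75 · ln(1 − (4/3)·0.176471) = −0.75 · ln(0.764705) = −0.75 · (-0.268265) = 0.2012.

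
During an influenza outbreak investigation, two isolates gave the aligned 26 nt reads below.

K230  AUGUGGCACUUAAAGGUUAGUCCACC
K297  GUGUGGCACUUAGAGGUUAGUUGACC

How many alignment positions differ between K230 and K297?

Mismatches occur at site 1 (A/G), site 13 (A/G), site 22 (C/U), site 23 (C/G).
That gives 4 mismatches out of 26 aligned sites, so the Hamming distance is 4.

4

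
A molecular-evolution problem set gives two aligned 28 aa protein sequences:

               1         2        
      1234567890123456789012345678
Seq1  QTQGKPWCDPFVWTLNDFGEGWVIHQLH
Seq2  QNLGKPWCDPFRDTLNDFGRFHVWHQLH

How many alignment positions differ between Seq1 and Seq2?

The sequences differ at positions 2 (T/N), 3 (Q/L), 12 (V/R), 13 (W/D), 20 (E/R), 21 (G/F), 22 (W/H), 24 (I/W).
That gives 8 mismatches out of 28 aligned sites, so the Hamming distance is 8.

8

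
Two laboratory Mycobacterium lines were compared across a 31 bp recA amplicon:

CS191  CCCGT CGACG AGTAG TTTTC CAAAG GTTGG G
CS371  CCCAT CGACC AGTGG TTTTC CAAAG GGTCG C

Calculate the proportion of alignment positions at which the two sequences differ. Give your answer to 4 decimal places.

0.1935

Mismatches occur at site 4 (G/A), site 10 (G/C), site 14 (A/G), site 27 (T/G), site 29 (G/C), site 31 (G/C).
There are 6 differences over 31 sites, so p = 6/31 = 0.1935.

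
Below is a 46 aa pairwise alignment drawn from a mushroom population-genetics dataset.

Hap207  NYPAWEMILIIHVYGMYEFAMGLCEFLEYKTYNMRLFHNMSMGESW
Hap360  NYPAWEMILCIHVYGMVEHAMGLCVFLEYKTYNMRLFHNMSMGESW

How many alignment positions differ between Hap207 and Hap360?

The sequences differ at positions 10 (I/C), 17 (Y/V), 19 (F/H), 25 (E/V).
That gives 4 mismatches out of 46 aligned sites, so the Hamming distance is 4.

4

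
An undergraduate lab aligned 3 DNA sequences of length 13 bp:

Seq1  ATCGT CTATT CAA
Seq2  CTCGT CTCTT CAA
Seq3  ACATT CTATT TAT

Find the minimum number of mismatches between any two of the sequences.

2

Pairwise Hamming distances:
  Seq1 vs Seq2: 2
  Seq1 vs Seq3: 5
  Seq2 vs Seq3: 7
The smallest is 2, between Seq1 and Seq2.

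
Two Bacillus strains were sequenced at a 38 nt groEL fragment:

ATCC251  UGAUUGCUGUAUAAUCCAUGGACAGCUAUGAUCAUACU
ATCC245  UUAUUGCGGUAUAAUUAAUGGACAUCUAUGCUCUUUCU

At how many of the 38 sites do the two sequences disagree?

8

The sequences differ at positions 2 (G/U), 8 (U/G), 16 (C/U), 17 (C/A), 25 (G/U), 31 (A/C), 34 (A/U), 36 (A/U).
That gives 8 mismatches out of 38 aligned sites, so the Hamming distance is 8.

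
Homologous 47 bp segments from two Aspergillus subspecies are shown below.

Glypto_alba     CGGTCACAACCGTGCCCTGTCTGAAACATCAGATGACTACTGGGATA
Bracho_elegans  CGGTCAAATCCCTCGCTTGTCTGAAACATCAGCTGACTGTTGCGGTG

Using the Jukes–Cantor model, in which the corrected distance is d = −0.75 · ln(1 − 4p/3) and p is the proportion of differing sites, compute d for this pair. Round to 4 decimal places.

0.3121

The sequences differ at positions 7 (C/A), 9 (A/T), 12 (G/C), 14 (G/C), 15 (C/G), 17 (C/T), 33 (A/C), 39 (A/G), 40 (C/T), 43 (G/C), 45 (A/G), 47 (A/G).
p = 12/47 = 0.255319.
d = −0.75 · ln(1 − (4/3)·0.255319) = −0.75 · ln(0.659575) = −0.75 · (-0.416160) = 0.3121.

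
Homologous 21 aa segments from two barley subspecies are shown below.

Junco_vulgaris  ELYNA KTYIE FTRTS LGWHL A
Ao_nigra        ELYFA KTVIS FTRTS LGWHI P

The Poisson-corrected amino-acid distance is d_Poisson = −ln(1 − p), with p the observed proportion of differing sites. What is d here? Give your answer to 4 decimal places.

Differing sites — 4:N/F; 8:Y/V; 10:E/S; 20:L/I; 21:A/P.
p = 5/21 = 0.238095.
d = −ln(1 − 0.238095) = −ln(0.761905) = 0.2719.

0.2719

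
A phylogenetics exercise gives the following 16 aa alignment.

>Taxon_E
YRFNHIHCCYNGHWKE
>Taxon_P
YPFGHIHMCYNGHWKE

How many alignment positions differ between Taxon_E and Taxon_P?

3

Differing sites — 2:R/P; 4:N/G; 8:C/M.
That gives 3 mismatches out of 16 aligned sites, so the Hamming distance is 3.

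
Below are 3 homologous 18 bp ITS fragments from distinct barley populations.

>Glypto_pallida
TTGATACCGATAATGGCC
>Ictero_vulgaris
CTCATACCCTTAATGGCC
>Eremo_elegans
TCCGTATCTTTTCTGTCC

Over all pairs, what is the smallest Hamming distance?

Pairwise Hamming distances:
  Glypto_pallida vs Ictero_vulgaris: 4
  Glypto_pallida vs Eremo_elegans: 9
  Ictero_vulgaris vs Eremo_elegans: 8
The smallest is 4, between Glypto_pallida and Ictero_vulgaris.

4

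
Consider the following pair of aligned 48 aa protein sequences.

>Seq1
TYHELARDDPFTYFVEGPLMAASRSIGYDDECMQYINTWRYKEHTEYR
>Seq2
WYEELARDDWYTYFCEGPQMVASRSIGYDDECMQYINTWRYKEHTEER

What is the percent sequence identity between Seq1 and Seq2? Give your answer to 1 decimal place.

Differing sites — 1:T/W; 3:H/E; 10:P/W; 11:F/Y; 15:V/C; 19:L/Q; 21:A/V; 47:Y/E.
40 of the 48 sites match, so the percent identity is 40/48 × 100 = 83.3%.

83.3%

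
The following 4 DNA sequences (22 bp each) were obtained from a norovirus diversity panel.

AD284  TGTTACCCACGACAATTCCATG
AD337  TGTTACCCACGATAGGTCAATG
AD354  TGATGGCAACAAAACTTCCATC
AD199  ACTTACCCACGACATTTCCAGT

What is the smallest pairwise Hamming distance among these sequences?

4

Pairwise Hamming distances:
  AD284 vs AD337: 4
  AD284 vs AD354: 8
  AD284 vs AD199: 5
  AD337 vs AD354: 10
  AD337 vs AD199: 8
  AD354 vs AD199: 11
The smallest is 4, between AD284 and AD337.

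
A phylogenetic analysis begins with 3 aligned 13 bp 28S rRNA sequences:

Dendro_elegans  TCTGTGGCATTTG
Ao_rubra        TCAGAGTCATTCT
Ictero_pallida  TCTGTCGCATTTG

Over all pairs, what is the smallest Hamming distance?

1

Pairwise Hamming distances:
  Dendro_elegans vs Ao_rubra: 5
  Dendro_elegans vs Ictero_pallida: 1
  Ao_rubra vs Ictero_pallida: 6
The smallest is 1, between Dendro_elegans and Ictero_pallida.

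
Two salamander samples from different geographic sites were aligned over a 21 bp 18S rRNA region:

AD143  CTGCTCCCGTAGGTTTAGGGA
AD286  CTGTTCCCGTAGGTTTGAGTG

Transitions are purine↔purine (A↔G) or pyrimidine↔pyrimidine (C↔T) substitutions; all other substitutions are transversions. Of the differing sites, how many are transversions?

1

The sequences differ at positions 4 (C/T, transition), 17 (A/G, transition), 18 (G/A, transition), 20 (G/T, transversion), 21 (A/G, transition).
Of the 5 differences, 4 transitions and 1 transversion, so the answer is 1.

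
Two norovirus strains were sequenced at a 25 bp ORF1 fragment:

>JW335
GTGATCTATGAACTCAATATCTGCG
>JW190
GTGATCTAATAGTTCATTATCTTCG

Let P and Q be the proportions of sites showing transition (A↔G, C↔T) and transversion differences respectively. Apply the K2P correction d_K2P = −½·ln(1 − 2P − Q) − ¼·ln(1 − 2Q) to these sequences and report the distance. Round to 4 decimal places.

0.2892

The sequences differ at positions 9 (T/A, transversion), 10 (G/T, transversion), 12 (A/G, transition), 13 (C/T, transition), 17 (A/T, transversion), 23 (G/T, transversion).
Of the 6 differences, 2 transitions and 4 transversions over 25 sites: P = 2/25 = 0.080000, Q = 4/25 = 0.160000.
d = −0.5·ln(0.680000) − 0.25·ln(0.680000) = −0.5·(-0.385662) − 0.25·(-0.385662) = 0.2892.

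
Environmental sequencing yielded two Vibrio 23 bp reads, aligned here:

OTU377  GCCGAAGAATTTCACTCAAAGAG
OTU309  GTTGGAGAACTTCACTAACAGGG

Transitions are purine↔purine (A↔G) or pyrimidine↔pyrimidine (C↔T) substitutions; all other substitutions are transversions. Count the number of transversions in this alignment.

2

The sequences differ at positions 2 (C/T, transition), 3 (C/T, transition), 5 (A/G, transition), 10 (T/C, transition), 17 (C/A, transversion), 19 (A/C, transversion), 22 (A/G, transition).
Of the 7 differences, 5 transitions and 2 transversions, so the answer is 2.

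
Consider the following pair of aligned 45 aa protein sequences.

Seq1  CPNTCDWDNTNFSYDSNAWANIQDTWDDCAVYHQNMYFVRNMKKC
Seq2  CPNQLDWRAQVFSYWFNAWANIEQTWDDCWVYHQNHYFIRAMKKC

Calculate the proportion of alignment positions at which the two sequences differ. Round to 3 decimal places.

Differing sites — 4:T/Q; 5:C/L; 8:D/R; 9:N/A; 10:T/Q; 11:N/V; 15:D/W; 16:S/F; 23:Q/E; 24:D/Q; 30:A/W; 36:M/H; 39:V/I; 41:N/A.
There are 14 differences over 45 sites, so p = 14/45 = 0.311.

0.311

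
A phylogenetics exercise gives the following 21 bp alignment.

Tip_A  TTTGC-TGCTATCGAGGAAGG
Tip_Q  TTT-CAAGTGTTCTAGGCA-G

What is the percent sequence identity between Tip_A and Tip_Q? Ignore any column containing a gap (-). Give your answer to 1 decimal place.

Excluding the 3 gap columns leaves 18 comparable sites.
Differing sites — 7:T/A; 9:C/T; 10:T/G; 11:A/T; 14:G/T; 18:A/C.
12 of the 18 comparable sites match, so the percent identity is 12/18 × 100 = 66.7%.

66.7%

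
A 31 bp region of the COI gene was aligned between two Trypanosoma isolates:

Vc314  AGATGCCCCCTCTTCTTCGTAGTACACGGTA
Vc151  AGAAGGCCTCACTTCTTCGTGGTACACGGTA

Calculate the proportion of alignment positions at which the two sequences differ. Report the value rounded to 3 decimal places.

The sequences differ at positions 4 (T/A), 6 (C/G), 9 (C/T), 11 (T/A), 21 (A/G).
There are 5 differences over 31 sites, so p = 5/31 = 0.161.

0.161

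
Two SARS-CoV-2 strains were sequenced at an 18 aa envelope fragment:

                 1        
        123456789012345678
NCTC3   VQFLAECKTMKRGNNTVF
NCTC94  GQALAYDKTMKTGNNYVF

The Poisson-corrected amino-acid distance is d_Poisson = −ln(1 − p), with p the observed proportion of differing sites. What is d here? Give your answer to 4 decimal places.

0.4055

Mismatches occur at site 1 (V/G), site 3 (F/A), site 6 (E/Y), site 7 (C/D), site 12 (R/T), site 16 (T/Y).
p = 6/18 = 0.333333.
d = −ln(1 − 0.333333) = −ln(0.666667) = 0.4055.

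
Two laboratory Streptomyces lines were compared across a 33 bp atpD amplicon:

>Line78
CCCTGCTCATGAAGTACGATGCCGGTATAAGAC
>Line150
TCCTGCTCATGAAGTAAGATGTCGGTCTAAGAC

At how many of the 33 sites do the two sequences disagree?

4

The sequences differ at positions 1 (C/T), 17 (C/A), 22 (C/T), 27 (A/C).
That gives 4 mismatches out of 33 aligned sites, so the Hamming distance is 4.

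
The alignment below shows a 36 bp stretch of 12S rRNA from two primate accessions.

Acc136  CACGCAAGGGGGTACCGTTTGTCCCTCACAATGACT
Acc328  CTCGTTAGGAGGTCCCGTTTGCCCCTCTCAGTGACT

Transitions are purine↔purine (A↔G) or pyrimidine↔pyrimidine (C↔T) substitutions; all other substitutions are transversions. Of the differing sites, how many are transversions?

4

The sequences differ at positions 2 (A/T, transversion), 5 (C/T, transition), 6 (A/T, transversion), 10 (G/A, transition), 14 (A/C, transversion), 22 (T/C, transition), 28 (A/T, transversion), 31 (A/G, transition).
Of the 8 differences, 4 transitions and 4 transversions, so the answer is 4.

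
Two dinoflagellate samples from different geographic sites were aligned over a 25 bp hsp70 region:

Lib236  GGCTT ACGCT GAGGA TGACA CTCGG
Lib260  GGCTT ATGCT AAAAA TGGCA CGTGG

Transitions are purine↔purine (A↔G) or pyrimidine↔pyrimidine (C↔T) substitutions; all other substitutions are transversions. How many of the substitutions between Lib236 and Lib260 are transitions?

6

Differing sites — 7:C/T (Ti); 11:G/A (Ti); 13:G/A (Ti); 14:G/A (Ti); 18:A/G (Ti); 22:T/G (Tv); 23:C/T (Ti).
Of the 7 differences, 6 transitions and 1 transversion, so the answer is 6.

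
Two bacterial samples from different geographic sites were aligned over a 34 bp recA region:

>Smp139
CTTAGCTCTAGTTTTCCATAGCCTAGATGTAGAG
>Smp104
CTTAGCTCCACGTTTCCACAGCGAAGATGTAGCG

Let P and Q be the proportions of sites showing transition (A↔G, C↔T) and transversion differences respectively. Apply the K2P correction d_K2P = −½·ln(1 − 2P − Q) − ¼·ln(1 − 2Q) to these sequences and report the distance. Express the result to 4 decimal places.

Differing sites — 9:T/C (Ti); 11:G/C (Tv); 12:T/G (Tv); 19:T/C (Ti); 23:C/G (Tv); 24:T/A (Tv); 33:A/C (Tv).
Of the 7 differences, 2 transitions and 5 transversions over 34 sites: P = 2/34 = 0.058824, Q = 5/34 = 0.147059.
d = −0.5·ln(0.735293) − 0.25·ln(0.705882) = −0.5·(-0.307486) − 0.25·(-0.348307) = 0.2408.

0.2408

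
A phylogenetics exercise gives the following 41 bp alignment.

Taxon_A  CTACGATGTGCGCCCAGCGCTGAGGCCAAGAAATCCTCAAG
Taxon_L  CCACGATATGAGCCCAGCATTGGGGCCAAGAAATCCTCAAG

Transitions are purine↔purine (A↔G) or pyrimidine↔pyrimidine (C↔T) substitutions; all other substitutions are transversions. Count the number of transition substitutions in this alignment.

The sequences differ at positions 2 (T/C, transition), 8 (G/A, transition), 11 (C/A, transversion), 19 (G/A, transition), 20 (C/T, transition), 23 (A/G, transition).
Of the 6 differences, 5 transitions and 1 transversion, so the answer is 5.

5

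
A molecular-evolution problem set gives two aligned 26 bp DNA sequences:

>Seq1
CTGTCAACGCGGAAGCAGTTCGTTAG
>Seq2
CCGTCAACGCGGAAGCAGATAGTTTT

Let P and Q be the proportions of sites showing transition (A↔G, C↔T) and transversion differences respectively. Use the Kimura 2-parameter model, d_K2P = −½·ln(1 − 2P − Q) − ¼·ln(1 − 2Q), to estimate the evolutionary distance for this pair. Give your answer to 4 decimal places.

Mismatches occur at site 2 (T/C, transition), site 19 (T/A, transversion), site 21 (C/A, transversion), site 25 (A/T, transversion), site 26 (G/T, transversion).
Of the 5 differences, 1 transition and 4 transversions over 26 sites: P = 1/26 = 0.038462, Q = 4/26 = 0.153846.
d = −0.5·ln(0.769230) − 0.25·ln(0.692308) = −0.5·(-0.262365) − 0.25·(-0.367724) = 0.2231.

0.2231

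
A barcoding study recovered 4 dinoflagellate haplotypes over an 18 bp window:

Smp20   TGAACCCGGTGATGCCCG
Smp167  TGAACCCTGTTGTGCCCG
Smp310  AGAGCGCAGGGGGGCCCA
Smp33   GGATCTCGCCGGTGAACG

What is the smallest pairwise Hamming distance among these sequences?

3

Pairwise Hamming distances:
  Smp20 vs Smp167: 3
  Smp20 vs Smp310: 8
  Smp20 vs Smp33: 8
  Smp167 vs Smp310: 8
  Smp167 vs Smp33: 9
  Smp310 vs Smp33: 10
The smallest is 3, between Smp20 and Smp167.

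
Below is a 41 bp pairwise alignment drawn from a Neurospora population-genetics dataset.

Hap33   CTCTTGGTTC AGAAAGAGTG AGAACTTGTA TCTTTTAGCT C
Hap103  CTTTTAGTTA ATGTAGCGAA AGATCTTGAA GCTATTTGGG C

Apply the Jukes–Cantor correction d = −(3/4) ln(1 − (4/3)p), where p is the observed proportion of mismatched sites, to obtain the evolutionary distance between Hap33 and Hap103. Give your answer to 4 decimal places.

0.5510

Differing sites — 3:C/T; 6:G/A; 10:C/A; 12:G/T; 13:A/G; 14:A/T; 17:A/C; 19:T/A; 20:G/A; 24:A/T; 29:T/A; 31:T/G; 34:T/A; 37:A/T; 39:C/G; 40:T/G.
p = 16/41 = 0.390244.
d = −0.75 · ln(1 − (4/3)·0.390244) = −0.75 · ln(0.479675) = −0.75 · (-0.734646) = 0.5510.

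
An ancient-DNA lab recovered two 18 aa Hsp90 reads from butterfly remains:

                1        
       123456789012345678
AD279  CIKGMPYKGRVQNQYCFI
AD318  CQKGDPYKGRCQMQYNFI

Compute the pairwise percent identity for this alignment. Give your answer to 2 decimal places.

72.22%

Differing sites — 2:I/Q; 5:M/D; 11:V/C; 13:N/M; 16:C/N.
13 of the 18 sites match, so the percent identity is 13/18 × 100 = 72.22%.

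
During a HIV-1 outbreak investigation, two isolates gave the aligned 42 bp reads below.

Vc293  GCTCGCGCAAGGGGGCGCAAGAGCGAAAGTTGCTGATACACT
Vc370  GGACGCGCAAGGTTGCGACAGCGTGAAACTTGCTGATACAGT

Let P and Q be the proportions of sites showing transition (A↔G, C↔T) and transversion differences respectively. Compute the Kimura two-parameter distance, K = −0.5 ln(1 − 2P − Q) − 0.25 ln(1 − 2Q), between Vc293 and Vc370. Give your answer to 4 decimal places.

The sequences differ at positions 2 (C/G, transversion), 3 (T/A, transversion), 13 (G/T, transversion), 14 (G/T, transversion), 18 (C/A, transversion), 19 (A/C, transversion), 22 (A/C, transversion), 24 (C/T, transition), 29 (G/C, transversion), 41 (C/G, transversion).
Of the 10 differences, 1 transition and 9 transversions over 42 sites: P = 1/42 = 0.023810, Q = 9/42 = 0.214286.
d = −0.5·ln(0.738094) − 0.25·ln(0.571428) = −0.5·(-0.303684) − 0.25·(-0.559617) = 0.2917.

0.2917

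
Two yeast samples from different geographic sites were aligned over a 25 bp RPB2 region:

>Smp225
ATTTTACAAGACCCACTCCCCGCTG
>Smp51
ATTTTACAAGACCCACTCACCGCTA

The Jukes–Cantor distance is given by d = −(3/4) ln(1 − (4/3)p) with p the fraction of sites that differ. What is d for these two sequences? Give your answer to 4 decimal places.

0.0846

Differing sites — 19:C/A; 25:G/A.
p = 2/25 = 0.080000.
d = −0.75 · ln(1 − (4/3)·0.080000) = −0.75 · ln(0.893333) = −0.75 · (-0.112796) = 0.0846.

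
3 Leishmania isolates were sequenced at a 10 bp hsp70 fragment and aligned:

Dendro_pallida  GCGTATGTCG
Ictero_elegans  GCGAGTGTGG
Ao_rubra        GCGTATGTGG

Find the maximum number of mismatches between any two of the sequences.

3

Pairwise Hamming distances:
  Dendro_pallida vs Ictero_elegans: 3
  Dendro_pallida vs Ao_rubra: 1
  Ictero_elegans vs Ao_rubra: 2
The largest is 3, between Dendro_pallida and Ictero_elegans.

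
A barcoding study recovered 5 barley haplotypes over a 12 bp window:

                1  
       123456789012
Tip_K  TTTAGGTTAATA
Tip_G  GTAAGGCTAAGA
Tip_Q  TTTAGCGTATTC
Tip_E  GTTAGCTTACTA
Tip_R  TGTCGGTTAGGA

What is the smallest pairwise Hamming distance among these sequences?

Pairwise Hamming distances:
  Tip_K vs Tip_G: 4
  Tip_K vs Tip_Q: 4
  Tip_K vs Tip_E: 3
  Tip_K vs Tip_R: 4
  Tip_G vs Tip_Q: 7
  Tip_G vs Tip_E: 5
  Tip_G vs Tip_R: 6
  Tip_Q vs Tip_E: 4
  Tip_Q vs Tip_R: 7
  Tip_E vs Tip_R: 6
The smallest is 3, between Tip_K and Tip_E.

3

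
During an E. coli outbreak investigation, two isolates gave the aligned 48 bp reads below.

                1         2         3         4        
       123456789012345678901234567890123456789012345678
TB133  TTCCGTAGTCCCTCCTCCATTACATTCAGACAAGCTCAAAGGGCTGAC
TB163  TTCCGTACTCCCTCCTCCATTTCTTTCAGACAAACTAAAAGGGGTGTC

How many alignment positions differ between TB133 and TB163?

Differing sites — 8:G/C; 22:A/T; 24:A/T; 34:G/A; 37:C/A; 44:C/G; 47:A/T.
That gives 7 mismatches out of 48 aligned sites, so the Hamming distance is 7.

7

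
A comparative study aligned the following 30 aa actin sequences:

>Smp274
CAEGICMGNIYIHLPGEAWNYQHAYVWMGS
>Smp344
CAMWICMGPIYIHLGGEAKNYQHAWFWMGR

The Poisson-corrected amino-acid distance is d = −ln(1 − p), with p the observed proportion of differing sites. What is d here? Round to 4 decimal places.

0.3102

The sequences differ at positions 3 (E/M), 4 (G/W), 9 (N/P), 15 (P/G), 19 (W/K), 25 (Y/W), 26 (V/F), 30 (S/R).
p = 8/30 = 0.266667.
d = −ln(1 − 0.266667) = −ln(0.733333) = 0.3102.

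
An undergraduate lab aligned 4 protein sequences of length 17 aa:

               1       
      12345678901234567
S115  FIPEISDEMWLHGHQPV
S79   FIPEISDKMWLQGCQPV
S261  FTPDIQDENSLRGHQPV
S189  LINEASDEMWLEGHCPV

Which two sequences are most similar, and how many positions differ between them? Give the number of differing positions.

Pairwise Hamming distances:
  S115 vs S79: 3
  S115 vs S261: 6
  S115 vs S189: 5
  S79 vs S261: 8
  S79 vs S189: 7
  S261 vs S189: 10
The smallest is 3, between S115 and S79.

3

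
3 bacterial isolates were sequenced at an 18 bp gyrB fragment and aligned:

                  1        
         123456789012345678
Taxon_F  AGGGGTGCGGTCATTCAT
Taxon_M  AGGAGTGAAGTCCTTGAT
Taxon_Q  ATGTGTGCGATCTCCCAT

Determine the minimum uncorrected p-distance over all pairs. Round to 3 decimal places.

Pairwise Hamming distances:
  Taxon_F vs Taxon_M: 5
  Taxon_F vs Taxon_Q: 6
  Taxon_M vs Taxon_Q: 9
The smallest is 5 mismatches, between Taxon_F and Taxon_M; p = 5/18 = 0.278.

0.278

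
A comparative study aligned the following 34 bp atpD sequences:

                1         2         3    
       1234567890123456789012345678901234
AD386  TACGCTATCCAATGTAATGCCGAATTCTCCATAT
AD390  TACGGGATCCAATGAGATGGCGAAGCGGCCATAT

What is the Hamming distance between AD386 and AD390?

9

Differing sites — 5:C/G; 6:T/G; 15:T/A; 16:A/G; 20:C/G; 25:T/G; 26:T/C; 27:C/G; 28:T/G.
That gives 9 mismatches out of 34 aligned sites, so the Hamming distance is 9.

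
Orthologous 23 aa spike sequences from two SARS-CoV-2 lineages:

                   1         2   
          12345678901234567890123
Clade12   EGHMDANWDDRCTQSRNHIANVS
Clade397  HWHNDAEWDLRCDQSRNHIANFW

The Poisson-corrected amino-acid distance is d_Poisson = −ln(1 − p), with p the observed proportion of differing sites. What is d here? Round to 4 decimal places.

0.4274

The sequences differ at positions 1 (E/H), 2 (G/W), 4 (M/N), 7 (N/E), 10 (D/L), 13 (T/D), 22 (V/F), 23 (S/W).
p = 8/23 = 0.347826.
d = −ln(1 − 0.347826) = −ln(0.652174) = 0.4274.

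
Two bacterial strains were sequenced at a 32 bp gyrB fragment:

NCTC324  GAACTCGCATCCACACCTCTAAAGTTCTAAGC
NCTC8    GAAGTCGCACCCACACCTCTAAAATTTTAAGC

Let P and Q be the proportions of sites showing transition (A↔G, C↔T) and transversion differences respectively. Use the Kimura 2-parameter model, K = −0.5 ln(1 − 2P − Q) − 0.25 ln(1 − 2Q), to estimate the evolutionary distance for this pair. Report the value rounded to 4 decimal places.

The sequences differ at positions 4 (C/G, transversion), 10 (T/C, transition), 24 (G/A, transition), 27 (C/T, transition).
Of the 4 differences, 3 transitions and 1 transversion over 32 sites: P = 3/32 = 0.093750, Q = 1/32 = 0.031250.
d = −0.5·ln(0.781250) − 0.25·ln(0.937500) = −0.5·(-0.246860) − 0.25·(-0.064539) = 0.1396.

0.1396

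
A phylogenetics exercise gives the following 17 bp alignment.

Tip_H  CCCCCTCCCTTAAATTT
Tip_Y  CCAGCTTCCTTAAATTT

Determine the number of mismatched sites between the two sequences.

3

Differing sites — 3:C/A; 4:C/G; 7:C/T.
That gives 3 mismatches out of 17 aligned sites, so the Hamming distance is 3.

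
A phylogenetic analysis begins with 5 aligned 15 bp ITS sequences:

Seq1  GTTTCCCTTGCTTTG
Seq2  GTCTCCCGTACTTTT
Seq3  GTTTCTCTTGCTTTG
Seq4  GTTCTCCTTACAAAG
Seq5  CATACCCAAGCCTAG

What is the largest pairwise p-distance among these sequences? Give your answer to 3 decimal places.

0.667

Pairwise Hamming distances:
  Seq1 vs Seq2: 4
  Seq1 vs Seq3: 1
  Seq1 vs Seq4: 6
  Seq1 vs Seq5: 7
  Seq2 vs Seq3: 5
  Seq2 vs Seq4: 8
  Seq2 vs Seq5: 10
  Seq3 vs Seq4: 7
  Seq3 vs Seq5: 8
  Seq4 vs Seq5: 9
The largest is 10 mismatches, between Seq2 and Seq5; p = 10/15 = 0.667.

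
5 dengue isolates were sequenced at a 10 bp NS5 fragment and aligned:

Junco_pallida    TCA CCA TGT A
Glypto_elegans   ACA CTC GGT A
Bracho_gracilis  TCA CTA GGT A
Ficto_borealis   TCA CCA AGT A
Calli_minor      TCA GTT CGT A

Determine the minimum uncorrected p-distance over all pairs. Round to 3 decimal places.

Pairwise Hamming distances:
  Junco_pallida vs Glypto_elegans: 4
  Junco_pallida vs Bracho_gracilis: 2
  Junco_pallida vs Ficto_borealis: 1
  Junco_pallida vs Calli_minor: 4
  Glypto_elegans vs Bracho_gracilis: 2
  Glypto_elegans vs Ficto_borealis: 4
  Glypto_elegans vs Calli_minor: 4
  Bracho_gracilis vs Ficto_borealis: 2
  Bracho_gracilis vs Calli_minor: 3
  Ficto_borealis vs Calli_minor: 4
The smallest is 1 mismatch, between Junco_pallida and Ficto_borealis; p = 1/10 = 0.100.

0.100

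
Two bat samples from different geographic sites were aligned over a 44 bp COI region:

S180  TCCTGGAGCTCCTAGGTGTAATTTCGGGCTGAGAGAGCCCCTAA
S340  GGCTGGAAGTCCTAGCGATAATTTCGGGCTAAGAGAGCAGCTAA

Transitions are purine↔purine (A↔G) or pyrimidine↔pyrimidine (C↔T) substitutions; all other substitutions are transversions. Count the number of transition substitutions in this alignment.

Differing sites — 1:T/G (Tv); 2:C/G (Tv); 8:G/A (Ti); 9:C/G (Tv); 16:G/C (Tv); 17:T/G (Tv); 18:G/A (Ti); 31:G/A (Ti); 39:C/A (Tv); 40:C/G (Tv).
Of the 10 differences, 3 transitions and 7 transversions, so the answer is 3.

3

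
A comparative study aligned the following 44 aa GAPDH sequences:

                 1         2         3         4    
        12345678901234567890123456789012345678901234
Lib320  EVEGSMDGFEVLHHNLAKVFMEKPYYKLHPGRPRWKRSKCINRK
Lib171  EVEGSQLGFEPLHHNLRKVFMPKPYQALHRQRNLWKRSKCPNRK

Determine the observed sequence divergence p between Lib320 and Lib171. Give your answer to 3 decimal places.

0.273

Mismatches occur at site 6 (M/Q), site 7 (D/L), site 11 (V/P), site 17 (A/R), site 22 (E/P), site 26 (Y/Q), site 27 (K/A), site 30 (P/R), site 31 (G/Q), site 33 (P/N), site 34 (R/L), site 41 (I/P).
There are 12 differences over 44 sites, so p = 12/44 = 0.273.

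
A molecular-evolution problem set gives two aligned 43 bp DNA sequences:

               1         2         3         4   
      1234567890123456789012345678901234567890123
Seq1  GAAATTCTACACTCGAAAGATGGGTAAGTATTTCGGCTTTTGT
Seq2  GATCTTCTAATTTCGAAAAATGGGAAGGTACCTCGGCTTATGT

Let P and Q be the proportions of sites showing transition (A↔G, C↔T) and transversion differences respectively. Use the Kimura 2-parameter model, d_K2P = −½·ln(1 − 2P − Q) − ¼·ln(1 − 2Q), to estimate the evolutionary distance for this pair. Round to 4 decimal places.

0.3145

Differing sites — 3:A/T (Tv); 4:A/C (Tv); 10:C/A (Tv); 11:A/T (Tv); 12:C/T (Ti); 19:G/A (Ti); 25:T/A (Tv); 27:A/G (Ti); 31:T/C (Ti); 32:T/C (Ti); 40:T/A (Tv).
Of the 11 differences, 5 transitions and 6 transversions over 43 sites: P = 5/43 = 0.116279, Q = 6/43 = 0.139535.
d = −0.5·ln(0.627907) − 0.25·ln(0.720930) = −0.5·(-0.465363) − 0.25·(-0.327213) = 0.3145.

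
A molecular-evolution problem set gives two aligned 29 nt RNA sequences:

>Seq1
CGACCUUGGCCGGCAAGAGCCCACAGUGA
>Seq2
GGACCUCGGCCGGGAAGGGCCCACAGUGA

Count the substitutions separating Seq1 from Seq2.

4

Differing sites — 1:C/G; 7:U/C; 14:C/G; 18:A/G.
That gives 4 mismatches out of 29 aligned sites, so the Hamming distance is 4.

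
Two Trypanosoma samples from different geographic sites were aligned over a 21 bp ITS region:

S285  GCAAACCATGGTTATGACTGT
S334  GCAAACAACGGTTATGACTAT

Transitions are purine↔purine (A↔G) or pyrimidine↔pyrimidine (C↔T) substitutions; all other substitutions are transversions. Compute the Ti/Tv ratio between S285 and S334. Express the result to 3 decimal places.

Mismatches occur at site 7 (C→A, transversion), site 9 (T→C, transition), site 20 (G→A, transition).
Of the 3 differences, 2 transitions and 1 transversion, so Ti/Tv = 2/1 = 2.000.

2.000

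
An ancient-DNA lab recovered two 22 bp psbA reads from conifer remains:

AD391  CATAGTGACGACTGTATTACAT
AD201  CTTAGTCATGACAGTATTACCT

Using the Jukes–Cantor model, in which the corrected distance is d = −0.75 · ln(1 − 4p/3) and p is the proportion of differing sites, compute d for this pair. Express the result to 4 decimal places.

0.2708

Mismatches occur at site 2 (A→T), site 7 (G→C), site 9 (C→T), site 13 (T→A), site 21 (A→C).
p = 5/22 = 0.227273.
d = −0.75 · ln(1 − (4/3)·0.227273) = −0.75 · ln(0.696969) = −0.75 · (-0.361014) = 0.2708.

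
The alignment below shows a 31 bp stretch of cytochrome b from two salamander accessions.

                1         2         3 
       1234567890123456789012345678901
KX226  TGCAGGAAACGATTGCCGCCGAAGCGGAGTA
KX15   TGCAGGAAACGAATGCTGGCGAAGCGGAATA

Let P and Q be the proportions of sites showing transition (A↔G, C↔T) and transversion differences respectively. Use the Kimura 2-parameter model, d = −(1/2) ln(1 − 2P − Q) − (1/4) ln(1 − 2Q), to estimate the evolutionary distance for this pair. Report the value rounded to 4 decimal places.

0.1421

Mismatches occur at site 13 (T→A, transversion), site 17 (C→T, transition), site 19 (C→G, transversion), site 29 (G→A, transition).
Of the 4 differences, 2 transitions and 2 transversions over 31 sites: P = 2/31 = 0.064516, Q = 2/31 = 0.064516.
d = −0.5·ln(0.806452) − 0.25·ln(0.870968) = −0.5·(-0.215111) − 0.25·(-0.138150) = 0.1421.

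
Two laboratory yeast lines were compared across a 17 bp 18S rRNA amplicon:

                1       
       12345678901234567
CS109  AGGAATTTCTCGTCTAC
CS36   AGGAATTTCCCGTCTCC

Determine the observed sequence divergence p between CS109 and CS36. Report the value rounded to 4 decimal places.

0.1176

Mismatches occur at site 10 (T/C), site 16 (A/C).
There are 2 differences over 17 sites, so p = 2/17 = 0.1176.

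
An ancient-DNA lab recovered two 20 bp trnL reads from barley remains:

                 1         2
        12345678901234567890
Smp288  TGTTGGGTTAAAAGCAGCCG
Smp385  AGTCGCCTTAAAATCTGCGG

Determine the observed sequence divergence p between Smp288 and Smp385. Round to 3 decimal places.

0.350

Differing sites — 1:T/A; 4:T/C; 6:G/C; 7:G/C; 14:G/T; 16:A/T; 19:C/G.
There are 7 differences over 20 sites, so p = 7/20 = 0.350.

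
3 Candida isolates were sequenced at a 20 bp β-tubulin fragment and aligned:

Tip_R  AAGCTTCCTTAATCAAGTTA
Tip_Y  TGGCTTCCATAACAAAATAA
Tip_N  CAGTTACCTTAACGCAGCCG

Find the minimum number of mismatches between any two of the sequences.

Pairwise Hamming distances:
  Tip_R vs Tip_Y: 7
  Tip_R vs Tip_N: 9
  Tip_Y vs Tip_N: 11
The smallest is 7, between Tip_R and Tip_Y.

7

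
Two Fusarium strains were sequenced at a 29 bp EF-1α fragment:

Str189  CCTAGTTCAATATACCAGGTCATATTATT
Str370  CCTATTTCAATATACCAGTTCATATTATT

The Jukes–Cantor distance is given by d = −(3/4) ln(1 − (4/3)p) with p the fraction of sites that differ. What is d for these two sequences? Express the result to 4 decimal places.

The sequences differ at positions 5 (G/T), 19 (G/T).
p = 2/29 = 0.068966.
d = −0.75 · ln(1 − (4/3)·0.068966) = −0.75 · ln(0.908045) = −0.75 · (-0.096461) = 0.0723.

0.0723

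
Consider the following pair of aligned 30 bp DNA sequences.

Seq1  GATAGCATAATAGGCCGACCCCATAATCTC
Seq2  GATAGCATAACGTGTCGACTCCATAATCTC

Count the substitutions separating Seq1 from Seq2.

5

Differing sites — 11:T/C; 12:A/G; 13:G/T; 15:C/T; 20:C/T.
That gives 5 mismatches out of 30 aligned sites, so the Hamming distance is 5.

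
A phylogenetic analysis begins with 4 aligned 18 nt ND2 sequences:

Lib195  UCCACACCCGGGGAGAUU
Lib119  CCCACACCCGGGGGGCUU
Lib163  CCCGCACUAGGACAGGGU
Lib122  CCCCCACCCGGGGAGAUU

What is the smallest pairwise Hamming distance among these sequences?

Pairwise Hamming distances:
  Lib195 vs Lib119: 3
  Lib195 vs Lib163: 8
  Lib195 vs Lib122: 2
  Lib119 vs Lib163: 8
  Lib119 vs Lib122: 3
  Lib163 vs Lib122: 7
The smallest is 2, between Lib195 and Lib122.

2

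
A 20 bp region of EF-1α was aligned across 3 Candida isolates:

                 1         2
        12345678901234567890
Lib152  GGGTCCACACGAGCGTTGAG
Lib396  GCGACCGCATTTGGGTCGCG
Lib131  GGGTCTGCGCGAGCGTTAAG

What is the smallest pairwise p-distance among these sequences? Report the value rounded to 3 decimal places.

0.200

Pairwise Hamming distances:
  Lib152 vs Lib396: 9
  Lib152 vs Lib131: 4
  Lib396 vs Lib131: 11
The smallest is 4 mismatches, between Lib152 and Lib131; p = 4/20 = 0.200.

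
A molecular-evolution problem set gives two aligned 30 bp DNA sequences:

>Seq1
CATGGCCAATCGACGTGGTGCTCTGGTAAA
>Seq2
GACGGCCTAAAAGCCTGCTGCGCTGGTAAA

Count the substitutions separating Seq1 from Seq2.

10

Differing sites — 1:C/G; 3:T/C; 8:A/T; 10:T/A; 11:C/A; 12:G/A; 13:A/G; 15:G/C; 18:G/C; 22:T/G.
That gives 10 mismatches out of 30 aligned sites, so the Hamming distance is 10.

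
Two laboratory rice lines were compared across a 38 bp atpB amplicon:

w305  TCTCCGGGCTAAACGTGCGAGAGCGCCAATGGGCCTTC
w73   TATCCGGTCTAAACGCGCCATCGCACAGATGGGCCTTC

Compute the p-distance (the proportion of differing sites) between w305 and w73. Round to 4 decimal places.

Differing sites — 2:C/A; 8:G/T; 16:T/C; 19:G/C; 21:G/T; 22:A/C; 25:G/A; 27:C/A; 28:A/G.
There are 9 differences over 38 sites, so p = 9/38 = 0.2368.

0.2368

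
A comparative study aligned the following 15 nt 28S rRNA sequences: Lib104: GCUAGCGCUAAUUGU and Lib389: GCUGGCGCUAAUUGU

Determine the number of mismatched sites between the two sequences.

Differing sites — 4:A/G.
That gives 1 mismatch out of 15 aligned sites, so the Hamming distance is 1.

1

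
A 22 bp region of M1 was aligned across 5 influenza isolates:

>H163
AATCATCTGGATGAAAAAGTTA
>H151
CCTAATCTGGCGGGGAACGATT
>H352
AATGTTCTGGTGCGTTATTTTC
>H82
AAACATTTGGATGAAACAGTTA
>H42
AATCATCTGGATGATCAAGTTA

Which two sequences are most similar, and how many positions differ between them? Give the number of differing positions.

Pairwise Hamming distances:
  H163 vs H151: 10
  H163 vs H352: 11
  H163 vs H82: 3
  H163 vs H42: 2
  H151 vs H352: 12
  H151 vs H82: 13
  H151 vs H42: 11
  H352 vs H82: 14
  H352 vs H42: 10
  H82 vs H42: 5
The smallest is 2, between H163 and H42.

2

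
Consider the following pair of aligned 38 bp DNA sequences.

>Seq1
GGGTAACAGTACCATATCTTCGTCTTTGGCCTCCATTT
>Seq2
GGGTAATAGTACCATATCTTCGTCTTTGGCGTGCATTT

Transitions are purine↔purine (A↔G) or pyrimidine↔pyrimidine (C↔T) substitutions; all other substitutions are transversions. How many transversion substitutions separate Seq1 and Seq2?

2

Differing sites — 7:C/T (Ti); 31:C/G (Tv); 33:C/G (Tv).
Of the 3 differences, 1 transition and 2 transversions, so the answer is 2.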